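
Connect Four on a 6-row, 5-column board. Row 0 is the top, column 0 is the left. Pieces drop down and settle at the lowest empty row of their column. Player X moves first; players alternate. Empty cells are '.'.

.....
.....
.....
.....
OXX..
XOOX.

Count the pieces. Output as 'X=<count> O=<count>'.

X=4 O=3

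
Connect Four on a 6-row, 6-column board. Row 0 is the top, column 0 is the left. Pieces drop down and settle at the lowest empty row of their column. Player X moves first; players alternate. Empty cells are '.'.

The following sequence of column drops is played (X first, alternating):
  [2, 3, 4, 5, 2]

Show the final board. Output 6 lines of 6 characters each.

Answer: ......
......
......
......
..X...
..XOXO

Derivation:
Move 1: X drops in col 2, lands at row 5
Move 2: O drops in col 3, lands at row 5
Move 3: X drops in col 4, lands at row 5
Move 4: O drops in col 5, lands at row 5
Move 5: X drops in col 2, lands at row 4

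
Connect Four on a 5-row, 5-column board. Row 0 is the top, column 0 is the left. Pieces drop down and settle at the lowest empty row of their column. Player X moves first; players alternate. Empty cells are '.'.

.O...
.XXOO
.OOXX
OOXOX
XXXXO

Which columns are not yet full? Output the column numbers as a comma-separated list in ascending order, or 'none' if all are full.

Answer: 0,2,3,4

Derivation:
col 0: top cell = '.' → open
col 1: top cell = 'O' → FULL
col 2: top cell = '.' → open
col 3: top cell = '.' → open
col 4: top cell = '.' → open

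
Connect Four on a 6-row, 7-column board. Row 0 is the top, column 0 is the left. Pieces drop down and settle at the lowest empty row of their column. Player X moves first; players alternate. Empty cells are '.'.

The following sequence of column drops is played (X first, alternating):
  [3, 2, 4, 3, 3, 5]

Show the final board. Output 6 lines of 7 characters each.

Answer: .......
.......
.......
...X...
...O...
..OXXO.

Derivation:
Move 1: X drops in col 3, lands at row 5
Move 2: O drops in col 2, lands at row 5
Move 3: X drops in col 4, lands at row 5
Move 4: O drops in col 3, lands at row 4
Move 5: X drops in col 3, lands at row 3
Move 6: O drops in col 5, lands at row 5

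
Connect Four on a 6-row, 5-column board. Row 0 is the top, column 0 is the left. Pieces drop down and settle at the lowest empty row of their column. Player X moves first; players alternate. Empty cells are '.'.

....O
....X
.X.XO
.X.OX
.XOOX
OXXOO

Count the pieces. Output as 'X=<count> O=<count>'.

X=9 O=8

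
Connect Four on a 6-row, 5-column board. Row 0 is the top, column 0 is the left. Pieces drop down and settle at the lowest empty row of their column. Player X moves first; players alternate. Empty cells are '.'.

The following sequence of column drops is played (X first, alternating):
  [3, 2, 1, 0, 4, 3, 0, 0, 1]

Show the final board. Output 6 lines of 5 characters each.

Move 1: X drops in col 3, lands at row 5
Move 2: O drops in col 2, lands at row 5
Move 3: X drops in col 1, lands at row 5
Move 4: O drops in col 0, lands at row 5
Move 5: X drops in col 4, lands at row 5
Move 6: O drops in col 3, lands at row 4
Move 7: X drops in col 0, lands at row 4
Move 8: O drops in col 0, lands at row 3
Move 9: X drops in col 1, lands at row 4

Answer: .....
.....
.....
O....
XX.O.
OXOXX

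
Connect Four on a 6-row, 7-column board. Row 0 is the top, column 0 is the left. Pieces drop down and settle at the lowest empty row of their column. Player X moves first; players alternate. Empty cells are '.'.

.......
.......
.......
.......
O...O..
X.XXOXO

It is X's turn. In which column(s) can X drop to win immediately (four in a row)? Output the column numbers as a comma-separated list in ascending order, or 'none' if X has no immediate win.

col 0: drop X → no win
col 1: drop X → WIN!
col 2: drop X → no win
col 3: drop X → no win
col 4: drop X → no win
col 5: drop X → no win
col 6: drop X → no win

Answer: 1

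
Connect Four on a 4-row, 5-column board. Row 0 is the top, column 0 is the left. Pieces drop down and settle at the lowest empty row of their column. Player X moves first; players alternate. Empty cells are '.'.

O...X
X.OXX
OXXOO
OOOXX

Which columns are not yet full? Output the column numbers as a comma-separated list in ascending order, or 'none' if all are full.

Answer: 1,2,3

Derivation:
col 0: top cell = 'O' → FULL
col 1: top cell = '.' → open
col 2: top cell = '.' → open
col 3: top cell = '.' → open
col 4: top cell = 'X' → FULL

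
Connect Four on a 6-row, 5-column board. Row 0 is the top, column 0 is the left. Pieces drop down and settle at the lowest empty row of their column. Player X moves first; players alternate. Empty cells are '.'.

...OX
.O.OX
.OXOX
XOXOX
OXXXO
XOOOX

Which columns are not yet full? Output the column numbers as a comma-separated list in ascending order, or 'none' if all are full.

Answer: 0,1,2

Derivation:
col 0: top cell = '.' → open
col 1: top cell = '.' → open
col 2: top cell = '.' → open
col 3: top cell = 'O' → FULL
col 4: top cell = 'X' → FULL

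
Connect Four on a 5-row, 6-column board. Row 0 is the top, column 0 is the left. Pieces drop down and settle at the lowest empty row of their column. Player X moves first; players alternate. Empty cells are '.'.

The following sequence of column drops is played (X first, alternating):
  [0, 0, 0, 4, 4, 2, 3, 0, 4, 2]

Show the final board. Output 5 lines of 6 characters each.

Answer: ......
O.....
X...X.
O.O.X.
X.OXO.

Derivation:
Move 1: X drops in col 0, lands at row 4
Move 2: O drops in col 0, lands at row 3
Move 3: X drops in col 0, lands at row 2
Move 4: O drops in col 4, lands at row 4
Move 5: X drops in col 4, lands at row 3
Move 6: O drops in col 2, lands at row 4
Move 7: X drops in col 3, lands at row 4
Move 8: O drops in col 0, lands at row 1
Move 9: X drops in col 4, lands at row 2
Move 10: O drops in col 2, lands at row 3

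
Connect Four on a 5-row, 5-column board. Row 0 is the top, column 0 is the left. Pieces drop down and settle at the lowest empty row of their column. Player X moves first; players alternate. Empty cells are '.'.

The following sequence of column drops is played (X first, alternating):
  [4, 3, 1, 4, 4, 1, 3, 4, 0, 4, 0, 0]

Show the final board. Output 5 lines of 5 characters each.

Answer: ....O
....O
O...X
XO.XO
XX.OX

Derivation:
Move 1: X drops in col 4, lands at row 4
Move 2: O drops in col 3, lands at row 4
Move 3: X drops in col 1, lands at row 4
Move 4: O drops in col 4, lands at row 3
Move 5: X drops in col 4, lands at row 2
Move 6: O drops in col 1, lands at row 3
Move 7: X drops in col 3, lands at row 3
Move 8: O drops in col 4, lands at row 1
Move 9: X drops in col 0, lands at row 4
Move 10: O drops in col 4, lands at row 0
Move 11: X drops in col 0, lands at row 3
Move 12: O drops in col 0, lands at row 2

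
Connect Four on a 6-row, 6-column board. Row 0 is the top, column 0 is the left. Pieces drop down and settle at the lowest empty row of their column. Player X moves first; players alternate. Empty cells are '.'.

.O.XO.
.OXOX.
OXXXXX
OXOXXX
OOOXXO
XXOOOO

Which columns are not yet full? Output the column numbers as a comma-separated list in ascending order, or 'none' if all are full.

Answer: 0,2,5

Derivation:
col 0: top cell = '.' → open
col 1: top cell = 'O' → FULL
col 2: top cell = '.' → open
col 3: top cell = 'X' → FULL
col 4: top cell = 'O' → FULL
col 5: top cell = '.' → open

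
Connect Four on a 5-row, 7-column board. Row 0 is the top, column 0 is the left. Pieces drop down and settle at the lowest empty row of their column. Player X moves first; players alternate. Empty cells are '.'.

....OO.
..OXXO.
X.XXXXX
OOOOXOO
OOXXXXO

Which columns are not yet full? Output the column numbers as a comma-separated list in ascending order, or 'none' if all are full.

col 0: top cell = '.' → open
col 1: top cell = '.' → open
col 2: top cell = '.' → open
col 3: top cell = '.' → open
col 4: top cell = 'O' → FULL
col 5: top cell = 'O' → FULL
col 6: top cell = '.' → open

Answer: 0,1,2,3,6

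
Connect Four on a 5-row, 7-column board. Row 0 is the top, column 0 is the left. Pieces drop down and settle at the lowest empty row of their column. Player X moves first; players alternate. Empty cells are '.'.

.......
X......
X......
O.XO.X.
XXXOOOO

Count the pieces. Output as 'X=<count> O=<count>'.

X=7 O=6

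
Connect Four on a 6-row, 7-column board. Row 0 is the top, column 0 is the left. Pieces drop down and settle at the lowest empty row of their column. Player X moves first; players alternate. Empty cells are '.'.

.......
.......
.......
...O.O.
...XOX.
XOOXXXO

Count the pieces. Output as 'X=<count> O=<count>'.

X=6 O=6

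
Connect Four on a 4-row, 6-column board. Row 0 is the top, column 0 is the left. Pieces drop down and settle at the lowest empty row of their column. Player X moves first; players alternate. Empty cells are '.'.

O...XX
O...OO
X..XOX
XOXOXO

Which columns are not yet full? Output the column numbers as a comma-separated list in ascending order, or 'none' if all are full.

Answer: 1,2,3

Derivation:
col 0: top cell = 'O' → FULL
col 1: top cell = '.' → open
col 2: top cell = '.' → open
col 3: top cell = '.' → open
col 4: top cell = 'X' → FULL
col 5: top cell = 'X' → FULL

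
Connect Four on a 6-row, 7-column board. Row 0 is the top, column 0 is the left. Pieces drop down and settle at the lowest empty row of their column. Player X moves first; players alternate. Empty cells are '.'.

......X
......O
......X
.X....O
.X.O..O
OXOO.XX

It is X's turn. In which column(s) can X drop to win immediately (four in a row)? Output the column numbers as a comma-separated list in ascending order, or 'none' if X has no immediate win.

Answer: 1

Derivation:
col 0: drop X → no win
col 1: drop X → WIN!
col 2: drop X → no win
col 3: drop X → no win
col 4: drop X → no win
col 5: drop X → no win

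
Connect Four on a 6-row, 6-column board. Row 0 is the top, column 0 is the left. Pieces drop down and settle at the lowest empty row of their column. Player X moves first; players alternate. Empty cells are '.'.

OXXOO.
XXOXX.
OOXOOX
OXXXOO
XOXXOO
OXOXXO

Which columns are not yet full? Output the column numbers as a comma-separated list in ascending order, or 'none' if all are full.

col 0: top cell = 'O' → FULL
col 1: top cell = 'X' → FULL
col 2: top cell = 'X' → FULL
col 3: top cell = 'O' → FULL
col 4: top cell = 'O' → FULL
col 5: top cell = '.' → open

Answer: 5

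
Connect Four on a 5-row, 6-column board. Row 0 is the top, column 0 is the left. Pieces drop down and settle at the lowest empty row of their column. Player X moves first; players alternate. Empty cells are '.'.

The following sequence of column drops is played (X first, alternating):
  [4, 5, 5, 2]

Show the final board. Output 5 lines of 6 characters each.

Answer: ......
......
......
.....X
..O.XO

Derivation:
Move 1: X drops in col 4, lands at row 4
Move 2: O drops in col 5, lands at row 4
Move 3: X drops in col 5, lands at row 3
Move 4: O drops in col 2, lands at row 4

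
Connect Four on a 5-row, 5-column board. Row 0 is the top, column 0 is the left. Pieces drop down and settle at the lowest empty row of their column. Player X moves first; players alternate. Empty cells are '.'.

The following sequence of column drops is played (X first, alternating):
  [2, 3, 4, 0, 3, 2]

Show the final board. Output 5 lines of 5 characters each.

Answer: .....
.....
.....
..OX.
O.XOX

Derivation:
Move 1: X drops in col 2, lands at row 4
Move 2: O drops in col 3, lands at row 4
Move 3: X drops in col 4, lands at row 4
Move 4: O drops in col 0, lands at row 4
Move 5: X drops in col 3, lands at row 3
Move 6: O drops in col 2, lands at row 3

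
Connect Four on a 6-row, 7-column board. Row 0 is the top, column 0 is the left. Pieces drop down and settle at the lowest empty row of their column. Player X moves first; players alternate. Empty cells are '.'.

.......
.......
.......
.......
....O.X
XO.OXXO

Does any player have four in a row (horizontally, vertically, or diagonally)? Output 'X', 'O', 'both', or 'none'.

none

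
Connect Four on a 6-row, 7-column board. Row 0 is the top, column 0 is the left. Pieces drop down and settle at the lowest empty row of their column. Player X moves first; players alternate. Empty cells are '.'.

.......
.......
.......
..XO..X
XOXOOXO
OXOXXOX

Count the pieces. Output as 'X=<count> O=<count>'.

X=9 O=8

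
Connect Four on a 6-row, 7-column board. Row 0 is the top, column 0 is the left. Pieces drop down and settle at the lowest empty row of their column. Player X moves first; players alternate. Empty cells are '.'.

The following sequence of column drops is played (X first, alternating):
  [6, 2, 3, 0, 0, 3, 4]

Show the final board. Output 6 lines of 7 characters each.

Move 1: X drops in col 6, lands at row 5
Move 2: O drops in col 2, lands at row 5
Move 3: X drops in col 3, lands at row 5
Move 4: O drops in col 0, lands at row 5
Move 5: X drops in col 0, lands at row 4
Move 6: O drops in col 3, lands at row 4
Move 7: X drops in col 4, lands at row 5

Answer: .......
.......
.......
.......
X..O...
O.OXX.X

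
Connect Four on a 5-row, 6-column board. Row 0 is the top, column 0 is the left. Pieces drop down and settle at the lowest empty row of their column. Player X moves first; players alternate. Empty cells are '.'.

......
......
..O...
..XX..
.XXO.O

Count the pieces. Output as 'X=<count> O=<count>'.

X=4 O=3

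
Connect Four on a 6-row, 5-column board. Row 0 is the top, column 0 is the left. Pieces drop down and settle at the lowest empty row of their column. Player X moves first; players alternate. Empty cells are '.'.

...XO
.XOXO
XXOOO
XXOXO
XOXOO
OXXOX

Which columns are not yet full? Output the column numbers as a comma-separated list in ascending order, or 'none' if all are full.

col 0: top cell = '.' → open
col 1: top cell = '.' → open
col 2: top cell = '.' → open
col 3: top cell = 'X' → FULL
col 4: top cell = 'O' → FULL

Answer: 0,1,2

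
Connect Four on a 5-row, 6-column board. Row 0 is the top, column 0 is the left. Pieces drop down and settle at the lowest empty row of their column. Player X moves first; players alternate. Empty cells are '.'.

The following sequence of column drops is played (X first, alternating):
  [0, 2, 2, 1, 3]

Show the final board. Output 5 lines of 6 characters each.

Move 1: X drops in col 0, lands at row 4
Move 2: O drops in col 2, lands at row 4
Move 3: X drops in col 2, lands at row 3
Move 4: O drops in col 1, lands at row 4
Move 5: X drops in col 3, lands at row 4

Answer: ......
......
......
..X...
XOOX..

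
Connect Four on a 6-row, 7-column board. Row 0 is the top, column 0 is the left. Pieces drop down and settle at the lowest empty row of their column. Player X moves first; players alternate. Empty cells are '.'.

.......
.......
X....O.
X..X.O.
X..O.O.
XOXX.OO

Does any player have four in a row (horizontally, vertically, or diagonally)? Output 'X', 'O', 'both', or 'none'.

both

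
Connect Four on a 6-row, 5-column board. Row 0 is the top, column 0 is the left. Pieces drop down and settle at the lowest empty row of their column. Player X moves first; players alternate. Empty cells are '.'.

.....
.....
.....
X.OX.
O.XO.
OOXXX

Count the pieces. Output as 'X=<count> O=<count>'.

X=6 O=5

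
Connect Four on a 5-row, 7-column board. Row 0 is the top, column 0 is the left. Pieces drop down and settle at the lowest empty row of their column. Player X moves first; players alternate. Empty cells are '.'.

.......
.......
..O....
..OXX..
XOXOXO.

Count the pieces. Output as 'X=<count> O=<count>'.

X=5 O=5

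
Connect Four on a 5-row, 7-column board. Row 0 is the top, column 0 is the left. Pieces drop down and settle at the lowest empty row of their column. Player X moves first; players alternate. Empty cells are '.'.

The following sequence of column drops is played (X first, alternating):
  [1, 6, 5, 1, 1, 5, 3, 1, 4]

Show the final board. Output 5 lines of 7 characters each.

Answer: .......
.O.....
.X.....
.O...O.
.X.XXXO

Derivation:
Move 1: X drops in col 1, lands at row 4
Move 2: O drops in col 6, lands at row 4
Move 3: X drops in col 5, lands at row 4
Move 4: O drops in col 1, lands at row 3
Move 5: X drops in col 1, lands at row 2
Move 6: O drops in col 5, lands at row 3
Move 7: X drops in col 3, lands at row 4
Move 8: O drops in col 1, lands at row 1
Move 9: X drops in col 4, lands at row 4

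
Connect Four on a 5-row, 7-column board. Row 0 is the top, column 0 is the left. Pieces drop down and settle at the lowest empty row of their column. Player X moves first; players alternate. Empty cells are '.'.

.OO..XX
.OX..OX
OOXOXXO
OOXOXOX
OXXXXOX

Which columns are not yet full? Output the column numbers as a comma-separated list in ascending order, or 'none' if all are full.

Answer: 0,3,4

Derivation:
col 0: top cell = '.' → open
col 1: top cell = 'O' → FULL
col 2: top cell = 'O' → FULL
col 3: top cell = '.' → open
col 4: top cell = '.' → open
col 5: top cell = 'X' → FULL
col 6: top cell = 'X' → FULL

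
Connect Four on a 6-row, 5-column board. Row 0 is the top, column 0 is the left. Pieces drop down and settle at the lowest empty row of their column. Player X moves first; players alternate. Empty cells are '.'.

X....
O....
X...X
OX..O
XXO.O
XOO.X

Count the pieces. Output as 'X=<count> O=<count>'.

X=8 O=7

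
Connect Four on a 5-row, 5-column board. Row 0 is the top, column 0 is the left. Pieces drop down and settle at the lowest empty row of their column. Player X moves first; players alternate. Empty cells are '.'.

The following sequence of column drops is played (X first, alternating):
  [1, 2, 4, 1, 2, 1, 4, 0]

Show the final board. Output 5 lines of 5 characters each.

Answer: .....
.....
.O...
.OX.X
OXO.X

Derivation:
Move 1: X drops in col 1, lands at row 4
Move 2: O drops in col 2, lands at row 4
Move 3: X drops in col 4, lands at row 4
Move 4: O drops in col 1, lands at row 3
Move 5: X drops in col 2, lands at row 3
Move 6: O drops in col 1, lands at row 2
Move 7: X drops in col 4, lands at row 3
Move 8: O drops in col 0, lands at row 4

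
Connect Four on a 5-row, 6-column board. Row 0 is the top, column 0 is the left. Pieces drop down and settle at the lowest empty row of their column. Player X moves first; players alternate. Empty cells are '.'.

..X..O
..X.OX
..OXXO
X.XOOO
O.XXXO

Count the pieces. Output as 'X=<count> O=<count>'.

X=10 O=9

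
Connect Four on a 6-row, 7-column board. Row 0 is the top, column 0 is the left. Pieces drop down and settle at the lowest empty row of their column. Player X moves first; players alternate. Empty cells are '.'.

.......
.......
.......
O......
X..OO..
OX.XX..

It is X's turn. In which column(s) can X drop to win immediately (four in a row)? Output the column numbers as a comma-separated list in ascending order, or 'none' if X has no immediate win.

col 0: drop X → no win
col 1: drop X → no win
col 2: drop X → WIN!
col 3: drop X → no win
col 4: drop X → no win
col 5: drop X → no win
col 6: drop X → no win

Answer: 2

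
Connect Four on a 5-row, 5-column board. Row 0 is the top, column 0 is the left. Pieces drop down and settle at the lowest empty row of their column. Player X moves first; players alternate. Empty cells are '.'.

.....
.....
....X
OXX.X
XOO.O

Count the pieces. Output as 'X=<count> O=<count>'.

X=5 O=4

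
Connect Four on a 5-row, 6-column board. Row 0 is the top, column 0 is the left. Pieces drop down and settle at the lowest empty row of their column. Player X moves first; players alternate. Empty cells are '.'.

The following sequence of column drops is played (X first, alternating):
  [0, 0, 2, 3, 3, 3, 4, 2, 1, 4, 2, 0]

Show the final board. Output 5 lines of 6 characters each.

Answer: ......
......
O.XO..
O.OXO.
XXXOX.

Derivation:
Move 1: X drops in col 0, lands at row 4
Move 2: O drops in col 0, lands at row 3
Move 3: X drops in col 2, lands at row 4
Move 4: O drops in col 3, lands at row 4
Move 5: X drops in col 3, lands at row 3
Move 6: O drops in col 3, lands at row 2
Move 7: X drops in col 4, lands at row 4
Move 8: O drops in col 2, lands at row 3
Move 9: X drops in col 1, lands at row 4
Move 10: O drops in col 4, lands at row 3
Move 11: X drops in col 2, lands at row 2
Move 12: O drops in col 0, lands at row 2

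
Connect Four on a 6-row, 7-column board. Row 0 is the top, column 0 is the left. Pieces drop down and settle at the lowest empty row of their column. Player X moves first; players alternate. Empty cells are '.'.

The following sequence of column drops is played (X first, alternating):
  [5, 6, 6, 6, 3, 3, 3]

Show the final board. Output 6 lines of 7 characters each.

Answer: .......
.......
.......
...X..O
...O..X
...X.XO

Derivation:
Move 1: X drops in col 5, lands at row 5
Move 2: O drops in col 6, lands at row 5
Move 3: X drops in col 6, lands at row 4
Move 4: O drops in col 6, lands at row 3
Move 5: X drops in col 3, lands at row 5
Move 6: O drops in col 3, lands at row 4
Move 7: X drops in col 3, lands at row 3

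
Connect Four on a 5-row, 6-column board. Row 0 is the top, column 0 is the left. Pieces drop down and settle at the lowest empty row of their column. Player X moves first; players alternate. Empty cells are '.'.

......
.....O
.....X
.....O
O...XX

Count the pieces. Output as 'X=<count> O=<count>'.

X=3 O=3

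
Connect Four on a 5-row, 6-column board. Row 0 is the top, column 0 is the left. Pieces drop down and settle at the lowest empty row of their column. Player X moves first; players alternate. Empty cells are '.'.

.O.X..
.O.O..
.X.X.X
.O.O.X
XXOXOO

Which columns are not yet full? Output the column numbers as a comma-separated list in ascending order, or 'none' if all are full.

col 0: top cell = '.' → open
col 1: top cell = 'O' → FULL
col 2: top cell = '.' → open
col 3: top cell = 'X' → FULL
col 4: top cell = '.' → open
col 5: top cell = '.' → open

Answer: 0,2,4,5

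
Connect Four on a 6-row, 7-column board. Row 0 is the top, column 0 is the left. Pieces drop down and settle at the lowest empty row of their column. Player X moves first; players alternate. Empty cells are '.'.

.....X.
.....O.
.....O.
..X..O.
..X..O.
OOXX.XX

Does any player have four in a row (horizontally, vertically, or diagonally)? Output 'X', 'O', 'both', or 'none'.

O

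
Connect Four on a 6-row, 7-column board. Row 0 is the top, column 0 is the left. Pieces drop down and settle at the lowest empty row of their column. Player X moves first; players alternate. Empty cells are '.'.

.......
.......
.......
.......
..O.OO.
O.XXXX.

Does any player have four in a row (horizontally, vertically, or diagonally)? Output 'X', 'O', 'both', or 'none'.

X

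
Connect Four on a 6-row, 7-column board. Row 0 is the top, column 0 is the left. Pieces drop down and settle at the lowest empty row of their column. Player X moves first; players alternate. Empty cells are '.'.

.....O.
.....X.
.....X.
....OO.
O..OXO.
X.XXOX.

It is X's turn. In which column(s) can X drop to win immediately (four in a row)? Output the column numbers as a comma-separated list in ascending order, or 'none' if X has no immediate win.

Answer: 1

Derivation:
col 0: drop X → no win
col 1: drop X → WIN!
col 2: drop X → no win
col 3: drop X → no win
col 4: drop X → no win
col 6: drop X → no win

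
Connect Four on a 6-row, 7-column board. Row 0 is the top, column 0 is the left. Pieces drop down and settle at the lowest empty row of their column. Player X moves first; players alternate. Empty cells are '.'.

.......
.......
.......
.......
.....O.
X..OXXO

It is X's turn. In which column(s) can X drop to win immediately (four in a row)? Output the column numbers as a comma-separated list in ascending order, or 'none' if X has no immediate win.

col 0: drop X → no win
col 1: drop X → no win
col 2: drop X → no win
col 3: drop X → no win
col 4: drop X → no win
col 5: drop X → no win
col 6: drop X → no win

Answer: none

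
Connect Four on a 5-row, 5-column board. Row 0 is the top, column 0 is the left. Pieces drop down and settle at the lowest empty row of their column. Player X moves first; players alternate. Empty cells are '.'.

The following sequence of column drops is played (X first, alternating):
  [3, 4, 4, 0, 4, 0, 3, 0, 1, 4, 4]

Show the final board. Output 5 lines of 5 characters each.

Answer: ....X
....O
O...X
O..XX
OX.XO

Derivation:
Move 1: X drops in col 3, lands at row 4
Move 2: O drops in col 4, lands at row 4
Move 3: X drops in col 4, lands at row 3
Move 4: O drops in col 0, lands at row 4
Move 5: X drops in col 4, lands at row 2
Move 6: O drops in col 0, lands at row 3
Move 7: X drops in col 3, lands at row 3
Move 8: O drops in col 0, lands at row 2
Move 9: X drops in col 1, lands at row 4
Move 10: O drops in col 4, lands at row 1
Move 11: X drops in col 4, lands at row 0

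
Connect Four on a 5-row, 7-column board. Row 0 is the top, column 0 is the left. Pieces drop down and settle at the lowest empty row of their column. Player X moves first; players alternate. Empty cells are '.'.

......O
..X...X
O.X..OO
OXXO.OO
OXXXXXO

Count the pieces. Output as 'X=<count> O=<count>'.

X=10 O=10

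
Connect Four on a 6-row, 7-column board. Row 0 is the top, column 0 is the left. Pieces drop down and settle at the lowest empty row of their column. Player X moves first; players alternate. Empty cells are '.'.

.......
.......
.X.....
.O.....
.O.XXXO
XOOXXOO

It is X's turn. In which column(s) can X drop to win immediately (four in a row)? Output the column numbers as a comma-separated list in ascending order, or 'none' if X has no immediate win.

Answer: 2

Derivation:
col 0: drop X → no win
col 1: drop X → no win
col 2: drop X → WIN!
col 3: drop X → no win
col 4: drop X → no win
col 5: drop X → no win
col 6: drop X → no win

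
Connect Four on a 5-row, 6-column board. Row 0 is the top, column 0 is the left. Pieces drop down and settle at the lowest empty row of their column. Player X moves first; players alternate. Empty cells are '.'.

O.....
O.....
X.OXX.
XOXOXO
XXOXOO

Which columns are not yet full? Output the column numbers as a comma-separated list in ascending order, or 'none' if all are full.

Answer: 1,2,3,4,5

Derivation:
col 0: top cell = 'O' → FULL
col 1: top cell = '.' → open
col 2: top cell = '.' → open
col 3: top cell = '.' → open
col 4: top cell = '.' → open
col 5: top cell = '.' → open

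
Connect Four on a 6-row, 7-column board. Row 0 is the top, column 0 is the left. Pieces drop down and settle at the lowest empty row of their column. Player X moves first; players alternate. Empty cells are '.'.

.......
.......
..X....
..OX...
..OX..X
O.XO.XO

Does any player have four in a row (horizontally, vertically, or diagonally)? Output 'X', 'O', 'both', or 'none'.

none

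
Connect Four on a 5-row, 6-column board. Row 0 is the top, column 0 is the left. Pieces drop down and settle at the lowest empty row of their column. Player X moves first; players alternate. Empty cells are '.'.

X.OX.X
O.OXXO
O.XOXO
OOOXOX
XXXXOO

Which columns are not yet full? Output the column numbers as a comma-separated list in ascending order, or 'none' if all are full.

Answer: 1,4

Derivation:
col 0: top cell = 'X' → FULL
col 1: top cell = '.' → open
col 2: top cell = 'O' → FULL
col 3: top cell = 'X' → FULL
col 4: top cell = '.' → open
col 5: top cell = 'X' → FULL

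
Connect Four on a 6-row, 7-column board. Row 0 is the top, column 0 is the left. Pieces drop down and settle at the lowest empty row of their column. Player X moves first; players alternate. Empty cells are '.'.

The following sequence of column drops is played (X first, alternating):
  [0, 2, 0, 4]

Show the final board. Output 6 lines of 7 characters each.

Answer: .......
.......
.......
.......
X......
X.O.O..

Derivation:
Move 1: X drops in col 0, lands at row 5
Move 2: O drops in col 2, lands at row 5
Move 3: X drops in col 0, lands at row 4
Move 4: O drops in col 4, lands at row 5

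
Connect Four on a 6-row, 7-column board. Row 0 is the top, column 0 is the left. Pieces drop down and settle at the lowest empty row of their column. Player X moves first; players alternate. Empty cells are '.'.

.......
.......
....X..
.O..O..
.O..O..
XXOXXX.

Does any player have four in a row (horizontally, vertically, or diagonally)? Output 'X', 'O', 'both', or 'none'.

none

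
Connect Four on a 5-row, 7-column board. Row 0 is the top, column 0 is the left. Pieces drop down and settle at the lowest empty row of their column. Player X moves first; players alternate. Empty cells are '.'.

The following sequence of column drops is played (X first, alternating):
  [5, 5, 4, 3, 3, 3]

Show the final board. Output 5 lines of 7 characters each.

Answer: .......
.......
...O...
...X.O.
...OXX.

Derivation:
Move 1: X drops in col 5, lands at row 4
Move 2: O drops in col 5, lands at row 3
Move 3: X drops in col 4, lands at row 4
Move 4: O drops in col 3, lands at row 4
Move 5: X drops in col 3, lands at row 3
Move 6: O drops in col 3, lands at row 2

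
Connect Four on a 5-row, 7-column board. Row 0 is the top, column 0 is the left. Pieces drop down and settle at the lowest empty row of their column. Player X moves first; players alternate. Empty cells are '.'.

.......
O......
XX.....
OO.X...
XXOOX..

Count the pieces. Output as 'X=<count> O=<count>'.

X=6 O=5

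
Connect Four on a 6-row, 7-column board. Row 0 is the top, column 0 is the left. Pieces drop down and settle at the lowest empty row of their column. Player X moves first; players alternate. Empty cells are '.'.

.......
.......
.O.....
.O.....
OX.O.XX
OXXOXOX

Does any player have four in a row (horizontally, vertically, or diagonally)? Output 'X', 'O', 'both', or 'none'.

none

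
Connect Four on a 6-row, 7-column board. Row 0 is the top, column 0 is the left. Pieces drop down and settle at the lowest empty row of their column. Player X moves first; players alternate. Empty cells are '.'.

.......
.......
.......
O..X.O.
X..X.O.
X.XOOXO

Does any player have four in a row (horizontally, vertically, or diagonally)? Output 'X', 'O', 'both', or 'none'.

none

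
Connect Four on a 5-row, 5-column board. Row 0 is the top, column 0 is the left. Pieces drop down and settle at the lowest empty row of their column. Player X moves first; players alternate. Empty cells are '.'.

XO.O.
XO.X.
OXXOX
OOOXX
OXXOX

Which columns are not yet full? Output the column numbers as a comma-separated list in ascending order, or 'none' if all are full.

col 0: top cell = 'X' → FULL
col 1: top cell = 'O' → FULL
col 2: top cell = '.' → open
col 3: top cell = 'O' → FULL
col 4: top cell = '.' → open

Answer: 2,4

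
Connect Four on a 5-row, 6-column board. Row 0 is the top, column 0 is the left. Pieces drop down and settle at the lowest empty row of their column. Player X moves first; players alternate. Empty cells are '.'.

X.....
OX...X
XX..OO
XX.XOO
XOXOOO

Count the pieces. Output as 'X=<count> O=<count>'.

X=10 O=9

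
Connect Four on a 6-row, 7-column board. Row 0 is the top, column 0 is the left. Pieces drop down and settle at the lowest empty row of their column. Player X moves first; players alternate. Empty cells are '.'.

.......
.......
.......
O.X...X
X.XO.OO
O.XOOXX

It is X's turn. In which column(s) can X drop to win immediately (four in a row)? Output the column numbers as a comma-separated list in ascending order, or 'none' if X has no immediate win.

col 0: drop X → no win
col 1: drop X → no win
col 2: drop X → WIN!
col 3: drop X → no win
col 4: drop X → no win
col 5: drop X → no win
col 6: drop X → no win

Answer: 2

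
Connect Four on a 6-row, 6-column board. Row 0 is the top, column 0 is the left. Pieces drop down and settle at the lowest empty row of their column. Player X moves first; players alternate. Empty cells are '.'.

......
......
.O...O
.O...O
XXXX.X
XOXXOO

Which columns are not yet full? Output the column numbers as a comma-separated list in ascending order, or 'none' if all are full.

col 0: top cell = '.' → open
col 1: top cell = '.' → open
col 2: top cell = '.' → open
col 3: top cell = '.' → open
col 4: top cell = '.' → open
col 5: top cell = '.' → open

Answer: 0,1,2,3,4,5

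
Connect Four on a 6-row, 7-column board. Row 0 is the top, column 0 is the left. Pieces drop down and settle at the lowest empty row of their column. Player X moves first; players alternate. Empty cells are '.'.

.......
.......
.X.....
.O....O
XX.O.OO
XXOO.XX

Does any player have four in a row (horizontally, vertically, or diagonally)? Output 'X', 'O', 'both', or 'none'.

none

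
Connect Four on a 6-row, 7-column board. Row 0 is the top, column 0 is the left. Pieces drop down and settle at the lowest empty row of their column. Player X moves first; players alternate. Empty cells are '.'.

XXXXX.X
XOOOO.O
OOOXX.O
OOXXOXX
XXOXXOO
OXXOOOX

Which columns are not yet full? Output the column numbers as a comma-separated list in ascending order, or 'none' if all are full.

col 0: top cell = 'X' → FULL
col 1: top cell = 'X' → FULL
col 2: top cell = 'X' → FULL
col 3: top cell = 'X' → FULL
col 4: top cell = 'X' → FULL
col 5: top cell = '.' → open
col 6: top cell = 'X' → FULL

Answer: 5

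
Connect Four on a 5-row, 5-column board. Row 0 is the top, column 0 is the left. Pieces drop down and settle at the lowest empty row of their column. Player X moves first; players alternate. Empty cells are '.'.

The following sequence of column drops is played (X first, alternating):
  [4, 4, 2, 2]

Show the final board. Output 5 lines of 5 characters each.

Move 1: X drops in col 4, lands at row 4
Move 2: O drops in col 4, lands at row 3
Move 3: X drops in col 2, lands at row 4
Move 4: O drops in col 2, lands at row 3

Answer: .....
.....
.....
..O.O
..X.X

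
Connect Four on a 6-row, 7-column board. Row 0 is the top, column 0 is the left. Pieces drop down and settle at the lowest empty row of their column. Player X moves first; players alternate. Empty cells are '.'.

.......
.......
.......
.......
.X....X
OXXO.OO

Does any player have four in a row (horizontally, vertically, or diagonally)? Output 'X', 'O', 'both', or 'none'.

none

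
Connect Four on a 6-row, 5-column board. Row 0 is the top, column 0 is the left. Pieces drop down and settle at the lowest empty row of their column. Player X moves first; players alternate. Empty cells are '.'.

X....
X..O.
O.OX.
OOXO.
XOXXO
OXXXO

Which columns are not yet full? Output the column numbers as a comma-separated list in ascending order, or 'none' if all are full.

Answer: 1,2,3,4

Derivation:
col 0: top cell = 'X' → FULL
col 1: top cell = '.' → open
col 2: top cell = '.' → open
col 3: top cell = '.' → open
col 4: top cell = '.' → open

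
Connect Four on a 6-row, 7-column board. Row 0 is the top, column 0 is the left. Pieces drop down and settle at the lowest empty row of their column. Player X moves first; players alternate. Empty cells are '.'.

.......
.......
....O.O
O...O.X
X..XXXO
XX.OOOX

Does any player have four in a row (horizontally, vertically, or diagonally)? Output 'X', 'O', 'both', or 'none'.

none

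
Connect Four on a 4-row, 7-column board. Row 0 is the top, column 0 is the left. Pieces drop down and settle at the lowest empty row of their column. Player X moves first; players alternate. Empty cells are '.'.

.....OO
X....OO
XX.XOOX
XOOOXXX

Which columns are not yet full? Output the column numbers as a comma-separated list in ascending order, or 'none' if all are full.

col 0: top cell = '.' → open
col 1: top cell = '.' → open
col 2: top cell = '.' → open
col 3: top cell = '.' → open
col 4: top cell = '.' → open
col 5: top cell = 'O' → FULL
col 6: top cell = 'O' → FULL

Answer: 0,1,2,3,4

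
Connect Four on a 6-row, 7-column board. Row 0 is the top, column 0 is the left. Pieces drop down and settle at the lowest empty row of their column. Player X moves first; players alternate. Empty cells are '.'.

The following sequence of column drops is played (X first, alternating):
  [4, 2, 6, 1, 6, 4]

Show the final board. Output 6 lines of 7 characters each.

Answer: .......
.......
.......
.......
....O.X
.OO.X.X

Derivation:
Move 1: X drops in col 4, lands at row 5
Move 2: O drops in col 2, lands at row 5
Move 3: X drops in col 6, lands at row 5
Move 4: O drops in col 1, lands at row 5
Move 5: X drops in col 6, lands at row 4
Move 6: O drops in col 4, lands at row 4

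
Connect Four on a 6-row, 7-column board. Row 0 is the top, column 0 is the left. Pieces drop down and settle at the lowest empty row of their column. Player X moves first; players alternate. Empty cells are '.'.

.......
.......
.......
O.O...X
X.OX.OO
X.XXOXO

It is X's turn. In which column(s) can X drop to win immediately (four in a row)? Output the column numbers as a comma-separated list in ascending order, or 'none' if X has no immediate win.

Answer: 1

Derivation:
col 0: drop X → no win
col 1: drop X → WIN!
col 2: drop X → no win
col 3: drop X → no win
col 4: drop X → no win
col 5: drop X → no win
col 6: drop X → no win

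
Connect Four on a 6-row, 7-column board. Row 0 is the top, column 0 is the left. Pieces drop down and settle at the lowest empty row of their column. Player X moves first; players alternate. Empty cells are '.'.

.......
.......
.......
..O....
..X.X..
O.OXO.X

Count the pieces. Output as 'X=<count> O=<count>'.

X=4 O=4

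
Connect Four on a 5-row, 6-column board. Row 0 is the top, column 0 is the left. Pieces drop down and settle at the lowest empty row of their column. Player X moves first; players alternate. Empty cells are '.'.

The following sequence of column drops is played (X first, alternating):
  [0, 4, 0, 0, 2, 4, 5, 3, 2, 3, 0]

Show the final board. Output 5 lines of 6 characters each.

Answer: ......
X.....
O.....
X.XOO.
X.XOOX

Derivation:
Move 1: X drops in col 0, lands at row 4
Move 2: O drops in col 4, lands at row 4
Move 3: X drops in col 0, lands at row 3
Move 4: O drops in col 0, lands at row 2
Move 5: X drops in col 2, lands at row 4
Move 6: O drops in col 4, lands at row 3
Move 7: X drops in col 5, lands at row 4
Move 8: O drops in col 3, lands at row 4
Move 9: X drops in col 2, lands at row 3
Move 10: O drops in col 3, lands at row 3
Move 11: X drops in col 0, lands at row 1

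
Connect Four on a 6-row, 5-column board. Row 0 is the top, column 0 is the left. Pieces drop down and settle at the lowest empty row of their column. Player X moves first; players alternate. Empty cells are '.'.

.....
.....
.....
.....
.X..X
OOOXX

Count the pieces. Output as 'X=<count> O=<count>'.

X=4 O=3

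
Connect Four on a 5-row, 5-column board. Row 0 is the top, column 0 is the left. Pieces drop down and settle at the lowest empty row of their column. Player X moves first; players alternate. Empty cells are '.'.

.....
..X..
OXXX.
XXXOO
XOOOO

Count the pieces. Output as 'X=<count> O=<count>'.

X=8 O=7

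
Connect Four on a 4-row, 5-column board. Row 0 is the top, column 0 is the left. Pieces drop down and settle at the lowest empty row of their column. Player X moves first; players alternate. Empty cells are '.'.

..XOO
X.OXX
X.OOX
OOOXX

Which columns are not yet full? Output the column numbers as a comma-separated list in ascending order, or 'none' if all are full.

Answer: 0,1

Derivation:
col 0: top cell = '.' → open
col 1: top cell = '.' → open
col 2: top cell = 'X' → FULL
col 3: top cell = 'O' → FULL
col 4: top cell = 'O' → FULL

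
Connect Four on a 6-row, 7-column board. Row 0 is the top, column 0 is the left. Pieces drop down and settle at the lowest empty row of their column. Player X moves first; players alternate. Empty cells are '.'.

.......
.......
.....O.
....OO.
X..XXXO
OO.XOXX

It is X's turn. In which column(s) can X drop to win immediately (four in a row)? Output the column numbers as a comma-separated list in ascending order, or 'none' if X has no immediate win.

col 0: drop X → no win
col 1: drop X → no win
col 2: drop X → no win
col 3: drop X → no win
col 4: drop X → no win
col 5: drop X → no win
col 6: drop X → no win

Answer: none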